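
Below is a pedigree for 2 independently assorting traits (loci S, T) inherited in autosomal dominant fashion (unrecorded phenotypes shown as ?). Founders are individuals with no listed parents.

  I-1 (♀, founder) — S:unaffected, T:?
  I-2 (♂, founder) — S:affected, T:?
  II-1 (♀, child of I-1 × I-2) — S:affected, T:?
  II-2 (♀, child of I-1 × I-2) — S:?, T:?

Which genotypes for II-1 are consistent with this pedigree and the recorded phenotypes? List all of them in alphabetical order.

II-1 ∈ {Ss TT, Ss Tt, Ss tt}

S/I-1 un ·: ss
S/I-2 aff ·: Ss|SS
S/II-1 aff I-1×I-2: Ss
S/II-2 ? I-1×I-2: ss|Ss
⇒ S over [I-1,I-2,II-1,II-2]: 3 consistent
T/I-1 ? ·: tt|Tt|TT
T/I-2 ? ·: tt|Tt|TT
T/II-1 ? I-1×I-2: tt|Tt|TT
T/II-2 ? I-1×I-2: tt|Tt|TT
⇒ T over [I-1,I-2,II-1,II-2]: 29 consistent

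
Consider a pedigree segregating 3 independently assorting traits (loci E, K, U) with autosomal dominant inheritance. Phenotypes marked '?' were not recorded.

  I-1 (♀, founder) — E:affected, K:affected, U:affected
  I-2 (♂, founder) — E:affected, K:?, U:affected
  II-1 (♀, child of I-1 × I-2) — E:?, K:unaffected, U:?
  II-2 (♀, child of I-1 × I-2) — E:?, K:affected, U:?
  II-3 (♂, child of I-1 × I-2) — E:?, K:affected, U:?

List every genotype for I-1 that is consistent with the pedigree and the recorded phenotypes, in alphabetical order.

I-1 ∈ {EE Kk UU, EE Kk Uu, Ee Kk UU, Ee Kk Uu}

E/I-1 aff ·: Ee|EE
E/I-2 aff ·: Ee|EE
E/II-1 ? I-1×I-2: ee|Ee|EE
E/II-2 ? I-1×I-2: ee|Ee|EE
E/II-3 ? I-1×I-2: ee|Ee|EE
⇒ E over [I-1,I-2,II-1,II-2,II-3]: 44 consistent
K/I-1 aff ·: Kk
K/I-2 ? ·: kk|Kk
K/II-1 un I-1×I-2: kk
K/II-2 aff I-1×I-2: Kk|KK
K/II-3 aff I-1×I-2: Kk|KK
⇒ K over [I-1,I-2,II-1,II-2,II-3]: 5 consistent
U/I-1 aff ·: Uu|UU
U/I-2 aff ·: Uu|UU
U/II-1 ? I-1×I-2: uu|Uu|UU
U/II-2 ? I-1×I-2: uu|Uu|UU
U/II-3 ? I-1×I-2: uu|Uu|UU
⇒ U over [I-1,I-2,II-1,II-2,II-3]: 44 consistent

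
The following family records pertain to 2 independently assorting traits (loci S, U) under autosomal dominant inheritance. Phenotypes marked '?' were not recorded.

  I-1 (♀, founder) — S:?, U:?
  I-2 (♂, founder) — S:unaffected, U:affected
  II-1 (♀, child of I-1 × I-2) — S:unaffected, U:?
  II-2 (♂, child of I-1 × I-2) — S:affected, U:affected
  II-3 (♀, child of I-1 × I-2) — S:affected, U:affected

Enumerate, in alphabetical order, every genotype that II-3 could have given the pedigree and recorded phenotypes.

S/I-1 ? ·: Ss
S/I-2 un ·: ss
S/II-1 un I-1×I-2: ss
S/II-2 aff I-1×I-2: Ss
S/II-3 aff I-1×I-2: Ss
⇒ S over [I-1,I-2,II-1,II-2,II-3]: 1 consistent
U/I-1 ? ·: uu|Uu|UU
U/I-2 aff ·: Uu|UU
U/II-1 ? I-1×I-2: uu|Uu|UU
U/II-2 aff I-1×I-2: Uu|UU
U/II-3 aff I-1×I-2: Uu|UU
⇒ U over [I-1,I-2,II-1,II-2,II-3]: 32 consistent

II-3 ∈ {Ss UU, Ss Uu}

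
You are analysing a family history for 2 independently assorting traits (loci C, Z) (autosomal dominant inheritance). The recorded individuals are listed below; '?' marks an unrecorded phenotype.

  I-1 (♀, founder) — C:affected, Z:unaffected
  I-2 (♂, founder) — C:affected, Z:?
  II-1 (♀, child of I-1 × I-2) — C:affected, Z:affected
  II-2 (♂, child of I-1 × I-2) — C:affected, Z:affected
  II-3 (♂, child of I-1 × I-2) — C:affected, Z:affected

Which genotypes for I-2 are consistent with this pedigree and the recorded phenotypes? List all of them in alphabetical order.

C/I-1 aff ·: Cc|CC
C/I-2 aff ·: Cc|CC
C/II-1 aff I-1×I-2: Cc|CC
C/II-2 aff I-1×I-2: Cc|CC
C/II-3 aff I-1×I-2: Cc|CC
⇒ C over [I-1,I-2,II-1,II-2,II-3]: 25 consistent
Z/I-1 un ·: zz
Z/I-2 ? ·: Zz|ZZ
Z/II-1 aff I-1×I-2: Zz
Z/II-2 aff I-1×I-2: Zz
Z/II-3 aff I-1×I-2: Zz
⇒ Z over [I-1,I-2,II-1,II-2,II-3]: 2 consistent

I-2 ∈ {CC ZZ, CC Zz, Cc ZZ, Cc Zz}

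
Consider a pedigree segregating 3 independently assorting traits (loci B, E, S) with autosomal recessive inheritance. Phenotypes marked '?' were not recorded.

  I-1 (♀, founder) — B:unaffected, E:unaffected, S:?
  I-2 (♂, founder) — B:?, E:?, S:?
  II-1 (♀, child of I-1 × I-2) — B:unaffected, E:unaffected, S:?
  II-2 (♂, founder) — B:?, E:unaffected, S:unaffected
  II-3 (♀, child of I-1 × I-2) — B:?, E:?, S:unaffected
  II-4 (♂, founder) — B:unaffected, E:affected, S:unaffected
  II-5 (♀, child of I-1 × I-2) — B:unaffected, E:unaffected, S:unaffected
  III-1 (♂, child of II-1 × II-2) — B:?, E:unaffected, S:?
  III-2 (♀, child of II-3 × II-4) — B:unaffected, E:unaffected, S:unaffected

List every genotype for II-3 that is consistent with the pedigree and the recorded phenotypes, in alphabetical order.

B/I-1 un ·: BB|Bb
B/I-2 ? ·: BB|Bb|bb
B/II-1 un I-1×I-2: BB|Bb
B/II-2 ? ·: BB|Bb|bb
B/II-3 ? I-1×I-2: BB|Bb|bb
B/II-4 un ·: BB|Bb
B/II-5 un I-1×I-2: BB|Bb
B/III-1 ? II-1×II-2: BB|Bb|bb
B/III-2 un II-3×II-4: BB|Bb
⇒ B over [I-1,I-2,II-1,II-2,II-3,II-4,II-5,III-1,III-2]: 588 consistent
E/I-1 un ·: EE|Ee
E/I-2 ? ·: EE|Ee|ee
E/II-1 un I-1×I-2: EE|Ee
E/II-2 un ·: EE|Ee
E/II-3 ? I-1×I-2: EE|Ee
E/II-4 aff ·: ee
E/II-5 un I-1×I-2: EE|Ee
E/III-1 un II-1×II-2: EE|Ee
E/III-2 un II-3×II-4: Ee
⇒ E over [I-1,I-2,II-1,II-2,II-3,II-4,II-5,III-1,III-2]: 95 consistent
S/I-1 ? ·: SS|Ss|ss
S/I-2 ? ·: SS|Ss|ss
S/II-1 ? I-1×I-2: SS|Ss|ss
S/II-2 un ·: SS|Ss
S/II-3 un I-1×I-2: SS|Ss
S/II-4 un ·: SS|Ss
S/II-5 un I-1×I-2: SS|Ss
S/III-1 ? II-1×II-2: SS|Ss|ss
S/III-2 un II-3×II-4: SS|Ss
⇒ S over [I-1,I-2,II-1,II-2,II-3,II-4,II-5,III-1,III-2]: 491 consistent

II-3 ∈ {BB EE SS, BB EE Ss, BB Ee SS, BB Ee Ss, Bb EE SS, Bb EE Ss, Bb Ee SS, Bb Ee Ss, bb EE SS, bb EE Ss, bb Ee SS, bb Ee Ss}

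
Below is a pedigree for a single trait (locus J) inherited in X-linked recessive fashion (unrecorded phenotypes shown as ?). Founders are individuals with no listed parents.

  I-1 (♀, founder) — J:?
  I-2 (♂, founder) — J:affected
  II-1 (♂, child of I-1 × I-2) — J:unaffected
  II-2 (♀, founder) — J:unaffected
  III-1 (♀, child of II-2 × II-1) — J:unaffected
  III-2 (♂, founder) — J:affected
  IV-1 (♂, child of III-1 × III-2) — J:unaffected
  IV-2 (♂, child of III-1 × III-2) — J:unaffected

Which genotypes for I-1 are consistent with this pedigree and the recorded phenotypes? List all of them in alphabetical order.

I-1 ∈ {X^JX^J, X^JX^j}

J/I-1 ? ·: X^JX^J|X^JX^j
J/I-2 aff ·: X^jY
J/II-1 un I-1×I-2: X^JY
J/II-2 un ·: X^JX^J|X^JX^j
J/III-1 un II-2×II-1: X^JX^J|X^JX^j
J/III-2 aff ·: X^jY
J/IV-1 un III-1×III-2: X^JY
J/IV-2 un III-1×III-2: X^JY
⇒ J over [I-1,I-2,II-1,II-2,III-1,III-2,IV-1,IV-2]: 6 consistent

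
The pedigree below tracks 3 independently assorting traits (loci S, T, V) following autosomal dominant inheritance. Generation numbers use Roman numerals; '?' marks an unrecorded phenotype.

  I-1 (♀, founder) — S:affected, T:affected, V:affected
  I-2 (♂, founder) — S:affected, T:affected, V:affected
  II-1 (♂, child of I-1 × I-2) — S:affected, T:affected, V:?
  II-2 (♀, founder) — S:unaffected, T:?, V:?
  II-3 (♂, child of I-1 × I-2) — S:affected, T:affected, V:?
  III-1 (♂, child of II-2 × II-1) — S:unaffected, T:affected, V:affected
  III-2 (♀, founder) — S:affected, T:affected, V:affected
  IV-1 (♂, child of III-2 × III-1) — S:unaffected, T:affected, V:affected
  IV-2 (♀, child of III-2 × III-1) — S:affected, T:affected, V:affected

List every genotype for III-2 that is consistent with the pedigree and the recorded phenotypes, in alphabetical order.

III-2 ∈ {Ss TT VV, Ss TT Vv, Ss Tt VV, Ss Tt Vv}

S/I-1 aff ·: Ss|SS
S/I-2 aff ·: Ss|SS
S/II-1 aff I-1×I-2: Ss
S/II-2 un ·: ss
S/II-3 aff I-1×I-2: Ss|SS
S/III-1 un II-2×II-1: ss
S/III-2 aff ·: Ss
S/IV-1 un III-2×III-1: ss
S/IV-2 aff III-2×III-1: Ss
⇒ S over [I-1,I-2,II-1,II-2,II-3,III-1,III-2,IV-1,IV-2]: 6 consistent
T/I-1 aff ·: Tt|TT
T/I-2 aff ·: Tt|TT
T/II-1 aff I-1×I-2: Tt|TT
T/II-2 ? ·: tt|Tt|TT
T/II-3 aff I-1×I-2: Tt|TT
T/III-1 aff II-2×II-1: Tt|TT
T/III-2 aff ·: Tt|TT
T/IV-1 aff III-2×III-1: Tt|TT
T/IV-2 aff III-2×III-1: Tt|TT
⇒ T over [I-1,I-2,II-1,II-2,II-3,III-1,III-2,IV-1,IV-2]: 386 consistent
V/I-1 aff ·: Vv|VV
V/I-2 aff ·: Vv|VV
V/II-1 ? I-1×I-2: vv|Vv|VV
V/II-2 ? ·: vv|Vv|VV
V/II-3 ? I-1×I-2: vv|Vv|VV
V/III-1 aff II-2×II-1: Vv|VV
V/III-2 aff ·: Vv|VV
V/IV-1 aff III-2×III-1: Vv|VV
V/IV-2 aff III-2×III-1: Vv|VV
⇒ V over [I-1,I-2,II-1,II-2,II-3,III-1,III-2,IV-1,IV-2]: 494 consistent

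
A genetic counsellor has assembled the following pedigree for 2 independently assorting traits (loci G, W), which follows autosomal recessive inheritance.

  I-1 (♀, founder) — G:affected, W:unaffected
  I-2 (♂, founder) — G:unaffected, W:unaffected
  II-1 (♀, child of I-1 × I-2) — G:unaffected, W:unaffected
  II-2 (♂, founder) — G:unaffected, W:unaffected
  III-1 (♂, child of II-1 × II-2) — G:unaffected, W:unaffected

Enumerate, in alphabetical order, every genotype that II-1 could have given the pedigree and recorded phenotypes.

G/I-1 aff ·: gg
G/I-2 un ·: GG|Gg
G/II-1 un I-1×I-2: Gg
G/II-2 un ·: GG|Gg
G/III-1 un II-1×II-2: GG|Gg
⇒ G over [I-1,I-2,II-1,II-2,III-1]: 8 consistent
W/I-1 un ·: WW|Ww
W/I-2 un ·: WW|Ww
W/II-1 un I-1×I-2: WW|Ww
W/II-2 un ·: WW|Ww
W/III-1 un II-1×II-2: WW|Ww
⇒ W over [I-1,I-2,II-1,II-2,III-1]: 24 consistent

II-1 ∈ {Gg WW, Gg Ww}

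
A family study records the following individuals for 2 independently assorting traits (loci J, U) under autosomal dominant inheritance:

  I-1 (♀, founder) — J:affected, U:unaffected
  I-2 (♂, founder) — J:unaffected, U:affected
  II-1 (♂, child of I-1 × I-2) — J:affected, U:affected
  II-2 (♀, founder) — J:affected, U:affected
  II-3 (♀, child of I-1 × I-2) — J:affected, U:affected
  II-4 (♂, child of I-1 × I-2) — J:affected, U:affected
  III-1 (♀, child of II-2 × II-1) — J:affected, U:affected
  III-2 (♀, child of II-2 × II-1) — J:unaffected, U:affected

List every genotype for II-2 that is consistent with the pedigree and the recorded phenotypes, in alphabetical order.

II-2 ∈ {Jj UU, Jj Uu}

J/I-1 aff ·: Jj|JJ
J/I-2 un ·: jj
J/II-1 aff I-1×I-2: Jj
J/II-2 aff ·: Jj
J/II-3 aff I-1×I-2: Jj
J/II-4 aff I-1×I-2: Jj
J/III-1 aff II-2×II-1: Jj|JJ
J/III-2 un II-2×II-1: jj
⇒ J over [I-1,I-2,II-1,II-2,II-3,II-4,III-1,III-2]: 4 consistent
U/I-1 un ·: uu
U/I-2 aff ·: Uu|UU
U/II-1 aff I-1×I-2: Uu
U/II-2 aff ·: Uu|UU
U/II-3 aff I-1×I-2: Uu
U/II-4 aff I-1×I-2: Uu
U/III-1 aff II-2×II-1: Uu|UU
U/III-2 aff II-2×II-1: Uu|UU
⇒ U over [I-1,I-2,II-1,II-2,II-3,II-4,III-1,III-2]: 16 consistent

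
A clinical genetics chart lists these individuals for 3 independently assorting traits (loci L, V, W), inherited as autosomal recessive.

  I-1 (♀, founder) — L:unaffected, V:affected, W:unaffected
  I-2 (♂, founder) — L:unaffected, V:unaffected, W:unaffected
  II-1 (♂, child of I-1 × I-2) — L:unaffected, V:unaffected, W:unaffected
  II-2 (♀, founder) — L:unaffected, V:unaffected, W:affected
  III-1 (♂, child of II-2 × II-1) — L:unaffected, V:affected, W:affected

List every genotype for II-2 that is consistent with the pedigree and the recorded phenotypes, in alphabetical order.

II-2 ∈ {LL Vv ww, Ll Vv ww}

L/I-1 un ·: LL|Ll
L/I-2 un ·: LL|Ll
L/II-1 un I-1×I-2: LL|Ll
L/II-2 un ·: LL|Ll
L/III-1 un II-2×II-1: LL|Ll
⇒ L over [I-1,I-2,II-1,II-2,III-1]: 24 consistent
V/I-1 aff ·: vv
V/I-2 un ·: VV|Vv
V/II-1 un I-1×I-2: Vv
V/II-2 un ·: Vv
V/III-1 aff II-2×II-1: vv
⇒ V over [I-1,I-2,II-1,II-2,III-1]: 2 consistent
W/I-1 un ·: WW|Ww
W/I-2 un ·: WW|Ww
W/II-1 un I-1×I-2: Ww
W/II-2 aff ·: ww
W/III-1 aff II-2×II-1: ww
⇒ W over [I-1,I-2,II-1,II-2,III-1]: 3 consistent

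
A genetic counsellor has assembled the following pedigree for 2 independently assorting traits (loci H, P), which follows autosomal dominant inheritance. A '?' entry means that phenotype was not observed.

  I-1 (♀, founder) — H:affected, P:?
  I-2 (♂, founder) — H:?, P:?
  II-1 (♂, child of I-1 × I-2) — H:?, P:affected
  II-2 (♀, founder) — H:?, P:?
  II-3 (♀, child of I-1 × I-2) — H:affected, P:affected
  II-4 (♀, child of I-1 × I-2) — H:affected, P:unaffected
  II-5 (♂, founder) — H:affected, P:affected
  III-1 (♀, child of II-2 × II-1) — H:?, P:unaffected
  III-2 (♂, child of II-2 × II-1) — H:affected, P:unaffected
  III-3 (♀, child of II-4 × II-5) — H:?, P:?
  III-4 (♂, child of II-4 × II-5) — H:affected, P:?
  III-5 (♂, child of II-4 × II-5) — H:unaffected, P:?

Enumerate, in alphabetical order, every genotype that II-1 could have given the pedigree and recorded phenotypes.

II-1 ∈ {HH Pp, Hh Pp, hh Pp}

H/I-1 aff ·: Hh|HH
H/I-2 ? ·: hh|Hh|HH
H/II-1 ? I-1×I-2: hh|Hh|HH
H/II-2 ? ·: hh|Hh|HH
H/II-3 aff I-1×I-2: Hh|HH
H/II-4 aff I-1×I-2: Hh
H/II-5 aff ·: Hh
H/III-1 ? II-2×II-1: hh|Hh|HH
H/III-2 aff II-2×II-1: Hh|HH
H/III-3 ? II-4×II-5: hh|Hh|HH
H/III-4 aff II-4×II-5: Hh|HH
H/III-5 un II-4×II-5: hh
⇒ H over [I-1,I-2,II-1,II-2,II-3,II-4,II-5,III-1,III-2,III-3,III-4,III-5]: 846 consistent
P/I-1 ? ·: pp|Pp
P/I-2 ? ·: pp|Pp
P/II-1 aff I-1×I-2: Pp
P/II-2 ? ·: pp|Pp
P/II-3 aff I-1×I-2: Pp|PP
P/II-4 un I-1×I-2: pp
P/II-5 aff ·: Pp|PP
P/III-1 un II-2×II-1: pp
P/III-2 un II-2×II-1: pp
P/III-3 ? II-4×II-5: pp|Pp
P/III-4 ? II-4×II-5: pp|Pp
P/III-5 ? II-4×II-5: pp|Pp
⇒ P over [I-1,I-2,II-1,II-2,II-3,II-4,II-5,III-1,III-2,III-3,III-4,III-5]: 72 consistent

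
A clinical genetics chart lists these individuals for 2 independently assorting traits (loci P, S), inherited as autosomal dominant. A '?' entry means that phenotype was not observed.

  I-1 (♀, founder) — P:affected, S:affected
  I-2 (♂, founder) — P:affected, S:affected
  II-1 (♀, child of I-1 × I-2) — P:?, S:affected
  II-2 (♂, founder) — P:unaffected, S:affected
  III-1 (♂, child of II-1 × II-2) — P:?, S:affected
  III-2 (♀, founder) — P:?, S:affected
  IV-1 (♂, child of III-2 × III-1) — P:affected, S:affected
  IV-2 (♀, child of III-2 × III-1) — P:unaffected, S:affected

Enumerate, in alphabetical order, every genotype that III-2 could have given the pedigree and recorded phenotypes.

III-2 ∈ {Pp SS, Pp Ss, pp SS, pp Ss}

P/I-1 aff ·: Pp|PP
P/I-2 aff ·: Pp|PP
P/II-1 ? I-1×I-2: pp|Pp|PP
P/II-2 un ·: pp
P/III-1 ? II-1×II-2: pp|Pp
P/III-2 ? ·: pp|Pp
P/IV-1 aff III-2×III-1: Pp|PP
P/IV-2 un III-2×III-1: pp
⇒ P over [I-1,I-2,II-1,II-2,III-1,III-2,IV-1,IV-2]: 25 consistent
S/I-1 aff ·: Ss|SS
S/I-2 aff ·: Ss|SS
S/II-1 aff I-1×I-2: Ss|SS
S/II-2 aff ·: Ss|SS
S/III-1 aff II-1×II-2: Ss|SS
S/III-2 aff ·: Ss|SS
S/IV-1 aff III-2×III-1: Ss|SS
S/IV-2 aff III-2×III-1: Ss|SS
⇒ S over [I-1,I-2,II-1,II-2,III-1,III-2,IV-1,IV-2]: 150 consistent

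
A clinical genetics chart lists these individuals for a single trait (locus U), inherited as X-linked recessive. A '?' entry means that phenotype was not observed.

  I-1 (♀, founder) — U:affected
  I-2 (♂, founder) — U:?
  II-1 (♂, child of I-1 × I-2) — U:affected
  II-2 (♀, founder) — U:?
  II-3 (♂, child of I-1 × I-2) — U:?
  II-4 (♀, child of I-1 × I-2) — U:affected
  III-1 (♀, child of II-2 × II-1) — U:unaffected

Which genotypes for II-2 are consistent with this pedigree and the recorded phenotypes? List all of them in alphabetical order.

II-2 ∈ {X^UX^U, X^UX^u}

U/I-1 aff ·: X^uX^u
U/I-2 ? ·: X^uY
U/II-1 aff I-1×I-2: X^uY
U/II-2 ? ·: X^UX^U|X^UX^u
U/II-3 ? I-1×I-2: X^uY
U/II-4 aff I-1×I-2: X^uX^u
U/III-1 un II-2×II-1: X^UX^u
⇒ U over [I-1,I-2,II-1,II-2,II-3,II-4,III-1]: 2 consistent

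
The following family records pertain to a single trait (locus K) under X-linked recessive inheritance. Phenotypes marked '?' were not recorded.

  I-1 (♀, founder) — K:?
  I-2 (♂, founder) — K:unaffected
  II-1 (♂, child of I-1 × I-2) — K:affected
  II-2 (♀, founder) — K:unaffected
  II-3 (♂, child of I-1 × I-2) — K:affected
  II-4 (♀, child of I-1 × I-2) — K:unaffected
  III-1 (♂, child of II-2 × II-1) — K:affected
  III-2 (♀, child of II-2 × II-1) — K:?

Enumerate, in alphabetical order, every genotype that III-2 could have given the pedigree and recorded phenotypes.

III-2 ∈ {X^KX^k, X^kX^k}

K/I-1 ? ·: X^KX^k|X^kX^k
K/I-2 un ·: X^KY
K/II-1 aff I-1×I-2: X^kY
K/II-2 un ·: X^KX^k
K/II-3 aff I-1×I-2: X^kY
K/II-4 un I-1×I-2: X^KX^K|X^KX^k
K/III-1 aff II-2×II-1: X^kY
K/III-2 ? II-2×II-1: X^KX^k|X^kX^k
⇒ K over [I-1,I-2,II-1,II-2,II-3,II-4,III-1,III-2]: 6 consistent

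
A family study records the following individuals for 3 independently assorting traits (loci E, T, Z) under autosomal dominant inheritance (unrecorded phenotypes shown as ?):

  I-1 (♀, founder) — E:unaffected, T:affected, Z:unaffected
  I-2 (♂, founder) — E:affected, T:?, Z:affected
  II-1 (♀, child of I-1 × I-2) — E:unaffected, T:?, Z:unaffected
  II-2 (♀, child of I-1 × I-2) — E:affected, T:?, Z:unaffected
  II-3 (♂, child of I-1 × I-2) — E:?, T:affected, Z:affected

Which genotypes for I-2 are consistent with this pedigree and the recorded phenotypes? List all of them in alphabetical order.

E/I-1 un ·: ee
E/I-2 aff ·: Ee
E/II-1 un I-1×I-2: ee
E/II-2 aff I-1×I-2: Ee
E/II-3 ? I-1×I-2: ee|Ee
⇒ E over [I-1,I-2,II-1,II-2,II-3]: 2 consistent
T/I-1 aff ·: Tt|TT
T/I-2 ? ·: tt|Tt|TT
T/II-1 ? I-1×I-2: tt|Tt|TT
T/II-2 ? I-1×I-2: tt|Tt|TT
T/II-3 aff I-1×I-2: Tt|TT
⇒ T over [I-1,I-2,II-1,II-2,II-3]: 40 consistent
Z/I-1 un ·: zz
Z/I-2 aff ·: Zz
Z/II-1 un I-1×I-2: zz
Z/II-2 un I-1×I-2: zz
Z/II-3 aff I-1×I-2: Zz
⇒ Z over [I-1,I-2,II-1,II-2,II-3]: 1 consistent

I-2 ∈ {Ee TT Zz, Ee Tt Zz, Ee tt Zz}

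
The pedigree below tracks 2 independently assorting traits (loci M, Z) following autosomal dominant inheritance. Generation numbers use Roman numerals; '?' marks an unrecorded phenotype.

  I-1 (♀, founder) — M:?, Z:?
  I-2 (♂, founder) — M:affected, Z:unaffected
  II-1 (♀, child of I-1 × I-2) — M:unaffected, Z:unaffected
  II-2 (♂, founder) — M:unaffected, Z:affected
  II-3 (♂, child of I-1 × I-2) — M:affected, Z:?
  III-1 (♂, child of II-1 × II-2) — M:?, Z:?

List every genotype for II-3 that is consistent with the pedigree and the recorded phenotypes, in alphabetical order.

II-3 ∈ {MM Zz, MM zz, Mm Zz, Mm zz}

M/I-1 ? ·: mm|Mm
M/I-2 aff ·: Mm
M/II-1 un I-1×I-2: mm
M/II-2 un ·: mm
M/II-3 aff I-1×I-2: Mm|MM
M/III-1 ? II-1×II-2: mm
⇒ M over [I-1,I-2,II-1,II-2,II-3,III-1]: 3 consistent
Z/I-1 ? ·: zz|Zz
Z/I-2 un ·: zz
Z/II-1 un I-1×I-2: zz
Z/II-2 aff ·: Zz|ZZ
Z/II-3 ? I-1×I-2: zz|Zz
Z/III-1 ? II-1×II-2: zz|Zz
⇒ Z over [I-1,I-2,II-1,II-2,II-3,III-1]: 9 consistent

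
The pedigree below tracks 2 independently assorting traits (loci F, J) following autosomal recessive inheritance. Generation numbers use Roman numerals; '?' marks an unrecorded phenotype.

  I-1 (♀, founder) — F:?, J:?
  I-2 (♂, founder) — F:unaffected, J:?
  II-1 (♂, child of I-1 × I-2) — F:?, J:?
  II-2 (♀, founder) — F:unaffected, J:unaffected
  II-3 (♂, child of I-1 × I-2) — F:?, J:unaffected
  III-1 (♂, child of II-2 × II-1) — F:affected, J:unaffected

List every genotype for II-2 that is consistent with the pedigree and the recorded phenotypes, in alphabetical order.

II-2 ∈ {Ff JJ, Ff Jj}

F/I-1 ? ·: FF|Ff|ff
F/I-2 un ·: FF|Ff
F/II-1 ? I-1×I-2: Ff|ff
F/II-2 un ·: Ff
F/II-3 ? I-1×I-2: FF|Ff|ff
F/III-1 aff II-2×II-1: ff
⇒ F over [I-1,I-2,II-1,II-2,II-3,III-1]: 15 consistent
J/I-1 ? ·: JJ|Jj|jj
J/I-2 ? ·: JJ|Jj|jj
J/II-1 ? I-1×I-2: JJ|Jj|jj
J/II-2 un ·: JJ|Jj
J/II-3 un I-1×I-2: JJ|Jj
J/III-1 un II-2×II-1: JJ|Jj
⇒ J over [I-1,I-2,II-1,II-2,II-3,III-1]: 69 consistent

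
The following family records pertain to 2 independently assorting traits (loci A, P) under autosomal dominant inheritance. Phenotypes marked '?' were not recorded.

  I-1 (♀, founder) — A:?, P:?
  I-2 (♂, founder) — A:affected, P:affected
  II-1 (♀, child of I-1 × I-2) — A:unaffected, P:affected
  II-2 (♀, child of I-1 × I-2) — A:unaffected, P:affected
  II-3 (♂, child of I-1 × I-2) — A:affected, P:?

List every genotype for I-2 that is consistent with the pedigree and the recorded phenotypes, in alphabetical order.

A/I-1 ? ·: aa|Aa
A/I-2 aff ·: Aa
A/II-1 un I-1×I-2: aa
A/II-2 un I-1×I-2: aa
A/II-3 aff I-1×I-2: Aa|AA
⇒ A over [I-1,I-2,II-1,II-2,II-3]: 3 consistent
P/I-1 ? ·: pp|Pp|PP
P/I-2 aff ·: Pp|PP
P/II-1 aff I-1×I-2: Pp|PP
P/II-2 aff I-1×I-2: Pp|PP
P/II-3 ? I-1×I-2: pp|Pp|PP
⇒ P over [I-1,I-2,II-1,II-2,II-3]: 32 consistent

I-2 ∈ {Aa PP, Aa Pp}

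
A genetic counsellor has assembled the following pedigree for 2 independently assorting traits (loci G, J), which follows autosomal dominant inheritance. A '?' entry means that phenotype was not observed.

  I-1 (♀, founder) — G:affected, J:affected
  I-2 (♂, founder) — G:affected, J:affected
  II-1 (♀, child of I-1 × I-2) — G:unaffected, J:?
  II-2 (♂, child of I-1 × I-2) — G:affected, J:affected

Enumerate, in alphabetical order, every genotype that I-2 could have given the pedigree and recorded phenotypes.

I-2 ∈ {Gg JJ, Gg Jj}

G/I-1 aff ·: Gg
G/I-2 aff ·: Gg
G/II-1 un I-1×I-2: gg
G/II-2 aff I-1×I-2: Gg|GG
⇒ G over [I-1,I-2,II-1,II-2]: 2 consistent
J/I-1 aff ·: Jj|JJ
J/I-2 aff ·: Jj|JJ
J/II-1 ? I-1×I-2: jj|Jj|JJ
J/II-2 aff I-1×I-2: Jj|JJ
⇒ J over [I-1,I-2,II-1,II-2]: 15 consistent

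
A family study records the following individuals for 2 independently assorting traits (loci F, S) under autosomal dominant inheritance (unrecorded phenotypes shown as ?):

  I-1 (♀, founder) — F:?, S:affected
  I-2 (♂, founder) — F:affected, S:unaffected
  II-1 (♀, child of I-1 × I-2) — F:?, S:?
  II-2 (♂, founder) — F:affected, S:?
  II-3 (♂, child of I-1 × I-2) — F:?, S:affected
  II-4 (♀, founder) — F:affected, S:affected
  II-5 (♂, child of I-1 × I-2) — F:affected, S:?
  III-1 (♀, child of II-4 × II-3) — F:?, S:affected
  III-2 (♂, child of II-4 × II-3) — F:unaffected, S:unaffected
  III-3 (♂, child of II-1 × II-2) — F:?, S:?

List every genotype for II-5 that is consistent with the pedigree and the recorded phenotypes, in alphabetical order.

II-5 ∈ {FF Ss, FF ss, Ff Ss, Ff ss}

F/I-1 ? ·: ff|Ff|FF
F/I-2 aff ·: Ff|FF
F/II-1 ? I-1×I-2: ff|Ff|FF
F/II-2 aff ·: Ff|FF
F/II-3 ? I-1×I-2: ff|Ff
F/II-4 aff ·: Ff
F/II-5 aff I-1×I-2: Ff|FF
F/III-1 ? II-4×II-3: ff|Ff|FF
F/III-2 un II-4×II-3: ff
F/III-3 ? II-1×II-2: ff|Ff|FF
⇒ F over [I-1,I-2,II-1,II-2,II-3,II-4,II-5,III-1,III-2,III-3]: 261 consistent
S/I-1 aff ·: Ss|SS
S/I-2 un ·: ss
S/II-1 ? I-1×I-2: ss|Ss
S/II-2 ? ·: ss|Ss|SS
S/II-3 aff I-1×I-2: Ss
S/II-4 aff ·: Ss
S/II-5 ? I-1×I-2: ss|Ss
S/III-1 aff II-4×II-3: Ss|SS
S/III-2 un II-4×II-3: ss
S/III-3 ? II-1×II-2: ss|Ss|SS
⇒ S over [I-1,I-2,II-1,II-2,II-3,II-4,II-5,III-1,III-2,III-3]: 58 consistent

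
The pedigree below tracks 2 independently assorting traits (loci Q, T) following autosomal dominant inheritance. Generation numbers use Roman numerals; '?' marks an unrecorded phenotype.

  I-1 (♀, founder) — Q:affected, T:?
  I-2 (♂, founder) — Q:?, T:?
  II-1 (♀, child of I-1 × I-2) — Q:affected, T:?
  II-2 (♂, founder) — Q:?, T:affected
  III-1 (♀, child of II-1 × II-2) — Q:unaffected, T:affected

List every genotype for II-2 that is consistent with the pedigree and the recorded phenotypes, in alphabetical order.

II-2 ∈ {Qq TT, Qq Tt, qq TT, qq Tt}

Q/I-1 aff ·: Qq|QQ
Q/I-2 ? ·: qq|Qq|QQ
Q/II-1 aff I-1×I-2: Qq
Q/II-2 ? ·: qq|Qq
Q/III-1 un II-1×II-2: qq
⇒ Q over [I-1,I-2,II-1,II-2,III-1]: 10 consistent
T/I-1 ? ·: tt|Tt|TT
T/I-2 ? ·: tt|Tt|TT
T/II-1 ? I-1×I-2: tt|Tt|TT
T/II-2 aff ·: Tt|TT
T/III-1 aff II-1×II-2: Tt|TT
⇒ T over [I-1,I-2,II-1,II-2,III-1]: 48 consistent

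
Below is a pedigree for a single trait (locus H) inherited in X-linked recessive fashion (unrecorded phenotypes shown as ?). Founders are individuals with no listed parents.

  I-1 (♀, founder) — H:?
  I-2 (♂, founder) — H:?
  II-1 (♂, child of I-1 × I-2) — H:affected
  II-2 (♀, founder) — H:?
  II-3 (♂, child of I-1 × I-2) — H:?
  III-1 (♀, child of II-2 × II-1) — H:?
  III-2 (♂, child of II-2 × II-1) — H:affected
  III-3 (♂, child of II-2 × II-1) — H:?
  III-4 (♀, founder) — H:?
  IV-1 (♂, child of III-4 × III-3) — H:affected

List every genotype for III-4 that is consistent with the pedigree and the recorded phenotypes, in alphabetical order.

III-4 ∈ {X^HX^h, X^hX^h}

H/I-1 ? ·: X^HX^h|X^hX^h
H/I-2 ? ·: X^HY|X^hY
H/II-1 aff I-1×I-2: X^hY
H/II-2 ? ·: X^HX^h|X^hX^h
H/II-3 ? I-1×I-2: X^HY|X^hY
H/III-1 ? II-2×II-1: X^HX^h|X^hX^h
H/III-2 aff II-2×II-1: X^hY
H/III-3 ? II-2×II-1: X^HY|X^hY
H/III-4 ? ·: X^HX^h|X^hX^h
H/IV-1 aff III-4×III-3: X^hY
⇒ H over [I-1,I-2,II-1,II-2,II-3,III-1,III-2,III-3,III-4,IV-1]: 60 consistent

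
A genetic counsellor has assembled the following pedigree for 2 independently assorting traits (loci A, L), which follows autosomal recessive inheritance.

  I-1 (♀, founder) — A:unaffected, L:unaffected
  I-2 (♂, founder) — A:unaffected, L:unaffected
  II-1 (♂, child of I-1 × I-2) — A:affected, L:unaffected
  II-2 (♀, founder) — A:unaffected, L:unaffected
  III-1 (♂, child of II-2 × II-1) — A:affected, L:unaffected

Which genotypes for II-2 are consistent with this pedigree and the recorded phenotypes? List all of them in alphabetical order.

II-2 ∈ {Aa LL, Aa Ll}

A/I-1 un ·: Aa
A/I-2 un ·: Aa
A/II-1 aff I-1×I-2: aa
A/II-2 un ·: Aa
A/III-1 aff II-2×II-1: aa
⇒ A over [I-1,I-2,II-1,II-2,III-1]: 1 consistent
L/I-1 un ·: LL|Ll
L/I-2 un ·: LL|Ll
L/II-1 un I-1×I-2: LL|Ll
L/II-2 un ·: LL|Ll
L/III-1 un II-2×II-1: LL|Ll
⇒ L over [I-1,I-2,II-1,II-2,III-1]: 24 consistent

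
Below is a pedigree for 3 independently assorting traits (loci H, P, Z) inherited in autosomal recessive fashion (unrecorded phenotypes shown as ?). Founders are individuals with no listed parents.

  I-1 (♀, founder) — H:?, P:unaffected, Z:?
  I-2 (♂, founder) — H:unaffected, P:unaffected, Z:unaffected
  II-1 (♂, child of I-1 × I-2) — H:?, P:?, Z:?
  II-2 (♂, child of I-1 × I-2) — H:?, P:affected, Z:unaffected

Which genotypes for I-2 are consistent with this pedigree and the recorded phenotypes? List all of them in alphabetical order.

I-2 ∈ {HH Pp ZZ, HH Pp Zz, Hh Pp ZZ, Hh Pp Zz}

H/I-1 ? ·: HH|Hh|hh
H/I-2 un ·: HH|Hh
H/II-1 ? I-1×I-2: HH|Hh|hh
H/II-2 ? I-1×I-2: HH|Hh|hh
⇒ H over [I-1,I-2,II-1,II-2]: 23 consistent
P/I-1 un ·: Pp
P/I-2 un ·: Pp
P/II-1 ? I-1×I-2: PP|Pp|pp
P/II-2 aff I-1×I-2: pp
⇒ P over [I-1,I-2,II-1,II-2]: 3 consistent
Z/I-1 ? ·: ZZ|Zz|zz
Z/I-2 un ·: ZZ|Zz
Z/II-1 ? I-1×I-2: ZZ|Zz|zz
Z/II-2 un I-1×I-2: ZZ|Zz
⇒ Z over [I-1,I-2,II-1,II-2]: 18 consistent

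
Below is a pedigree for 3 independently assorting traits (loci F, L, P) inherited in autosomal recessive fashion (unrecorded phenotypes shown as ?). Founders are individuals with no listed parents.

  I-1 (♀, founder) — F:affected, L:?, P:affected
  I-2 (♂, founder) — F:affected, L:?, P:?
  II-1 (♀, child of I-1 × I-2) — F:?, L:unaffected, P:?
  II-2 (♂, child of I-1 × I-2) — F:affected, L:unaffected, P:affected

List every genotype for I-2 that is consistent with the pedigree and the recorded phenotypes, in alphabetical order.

F/I-1 aff ·: ff
F/I-2 aff ·: ff
F/II-1 ? I-1×I-2: ff
F/II-2 aff I-1×I-2: ff
⇒ F over [I-1,I-2,II-1,II-2]: 1 consistent
L/I-1 ? ·: LL|Ll|ll
L/I-2 ? ·: LL|Ll|ll
L/II-1 un I-1×I-2: LL|Ll
L/II-2 un I-1×I-2: LL|Ll
⇒ L over [I-1,I-2,II-1,II-2]: 17 consistent
P/I-1 aff ·: pp
P/I-2 ? ·: Pp|pp
P/II-1 ? I-1×I-2: Pp|pp
P/II-2 aff I-1×I-2: pp
⇒ P over [I-1,I-2,II-1,II-2]: 3 consistent

I-2 ∈ {ff LL Pp, ff LL pp, ff Ll Pp, ff Ll pp, ff ll Pp, ff ll pp}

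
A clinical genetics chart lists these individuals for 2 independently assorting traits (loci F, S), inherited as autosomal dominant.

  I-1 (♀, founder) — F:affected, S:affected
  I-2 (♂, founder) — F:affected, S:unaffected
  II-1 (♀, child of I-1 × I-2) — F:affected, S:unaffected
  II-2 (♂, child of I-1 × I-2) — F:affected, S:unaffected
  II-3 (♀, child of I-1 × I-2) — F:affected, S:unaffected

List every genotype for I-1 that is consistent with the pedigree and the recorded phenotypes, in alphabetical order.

I-1 ∈ {FF Ss, Ff Ss}

F/I-1 aff ·: Ff|FF
F/I-2 aff ·: Ff|FF
F/II-1 aff I-1×I-2: Ff|FF
F/II-2 aff I-1×I-2: Ff|FF
F/II-3 aff I-1×I-2: Ff|FF
⇒ F over [I-1,I-2,II-1,II-2,II-3]: 25 consistent
S/I-1 aff ·: Ss
S/I-2 un ·: ss
S/II-1 un I-1×I-2: ss
S/II-2 un I-1×I-2: ss
S/II-3 un I-1×I-2: ss
⇒ S over [I-1,I-2,II-1,II-2,II-3]: 1 consistent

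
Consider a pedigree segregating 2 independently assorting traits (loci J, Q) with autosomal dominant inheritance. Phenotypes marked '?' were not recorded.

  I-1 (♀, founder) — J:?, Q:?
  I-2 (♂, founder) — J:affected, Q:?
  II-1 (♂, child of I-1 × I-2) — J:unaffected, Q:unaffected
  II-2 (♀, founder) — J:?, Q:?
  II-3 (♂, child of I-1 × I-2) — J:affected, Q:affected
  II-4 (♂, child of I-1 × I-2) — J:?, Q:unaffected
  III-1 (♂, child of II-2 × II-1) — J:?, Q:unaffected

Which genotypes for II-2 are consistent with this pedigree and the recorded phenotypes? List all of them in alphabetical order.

J/I-1 ? ·: jj|Jj
J/I-2 aff ·: Jj
J/II-1 un I-1×I-2: jj
J/II-2 ? ·: jj|Jj|JJ
J/II-3 aff I-1×I-2: Jj|JJ
J/II-4 ? I-1×I-2: jj|Jj|JJ
J/III-1 ? II-2×II-1: jj|Jj
⇒ J over [I-1,I-2,II-1,II-2,II-3,II-4,III-1]: 32 consistent
Q/I-1 ? ·: qq|Qq
Q/I-2 ? ·: qq|Qq
Q/II-1 un I-1×I-2: qq
Q/II-2 ? ·: qq|Qq
Q/II-3 aff I-1×I-2: Qq|QQ
Q/II-4 un I-1×I-2: qq
Q/III-1 un II-2×II-1: qq
⇒ Q over [I-1,I-2,II-1,II-2,II-3,II-4,III-1]: 8 consistent

II-2 ∈ {JJ Qq, JJ qq, Jj Qq, Jj qq, jj Qq, jj qq}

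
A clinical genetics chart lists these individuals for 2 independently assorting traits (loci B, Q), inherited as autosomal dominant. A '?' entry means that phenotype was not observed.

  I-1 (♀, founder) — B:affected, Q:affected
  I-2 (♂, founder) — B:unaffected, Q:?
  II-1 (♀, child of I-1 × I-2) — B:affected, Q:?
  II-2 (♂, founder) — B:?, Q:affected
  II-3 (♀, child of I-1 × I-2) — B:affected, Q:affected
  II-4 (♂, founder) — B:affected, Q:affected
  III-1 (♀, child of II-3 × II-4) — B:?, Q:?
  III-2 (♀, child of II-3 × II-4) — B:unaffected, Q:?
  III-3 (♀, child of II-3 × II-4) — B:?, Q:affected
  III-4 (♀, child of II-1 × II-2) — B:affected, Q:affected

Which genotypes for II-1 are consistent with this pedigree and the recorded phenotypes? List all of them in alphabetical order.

B/I-1 aff ·: Bb|BB
B/I-2 un ·: bb
B/II-1 aff I-1×I-2: Bb
B/II-2 ? ·: bb|Bb|BB
B/II-3 aff I-1×I-2: Bb
B/II-4 aff ·: Bb
B/III-1 ? II-3×II-4: bb|Bb|BB
B/III-2 un II-3×II-4: bb
B/III-3 ? II-3×II-4: bb|Bb|BB
B/III-4 aff II-1×II-2: Bb|BB
⇒ B over [I-1,I-2,II-1,II-2,II-3,II-4,III-1,III-2,III-3,III-4]: 90 consistent
Q/I-1 aff ·: Qq|QQ
Q/I-2 ? ·: qq|Qq|QQ
Q/II-1 ? I-1×I-2: qq|Qq|QQ
Q/II-2 aff ·: Qq|QQ
Q/II-3 aff I-1×I-2: Qq|QQ
Q/II-4 aff ·: Qq|QQ
Q/III-1 ? II-3×II-4: qq|Qq|QQ
Q/III-2 ? II-3×II-4: qq|Qq|QQ
Q/III-3 aff II-3×II-4: Qq|QQ
Q/III-4 aff II-1×II-2: Qq|QQ
⇒ Q over [I-1,I-2,II-1,II-2,II-3,II-4,III-1,III-2,III-3,III-4]: 1092 consistent

II-1 ∈ {Bb QQ, Bb Qq, Bb qq}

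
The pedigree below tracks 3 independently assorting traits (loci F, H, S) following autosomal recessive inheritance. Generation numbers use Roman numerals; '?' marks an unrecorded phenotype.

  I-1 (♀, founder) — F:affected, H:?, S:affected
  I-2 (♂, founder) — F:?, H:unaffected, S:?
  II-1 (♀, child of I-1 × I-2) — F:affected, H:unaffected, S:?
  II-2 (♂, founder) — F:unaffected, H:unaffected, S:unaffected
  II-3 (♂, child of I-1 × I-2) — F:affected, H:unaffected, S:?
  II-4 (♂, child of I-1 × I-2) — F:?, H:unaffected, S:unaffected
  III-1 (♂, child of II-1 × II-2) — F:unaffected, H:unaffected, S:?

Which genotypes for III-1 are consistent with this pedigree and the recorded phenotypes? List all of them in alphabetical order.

III-1 ∈ {Ff HH SS, Ff HH Ss, Ff HH ss, Ff Hh SS, Ff Hh Ss, Ff Hh ss}

F/I-1 aff ·: ff
F/I-2 ? ·: Ff|ff
F/II-1 aff I-1×I-2: ff
F/II-2 un ·: FF|Ff
F/II-3 aff I-1×I-2: ff
F/II-4 ? I-1×I-2: Ff|ff
F/III-1 un II-1×II-2: Ff
⇒ F over [I-1,I-2,II-1,II-2,II-3,II-4,III-1]: 6 consistent
H/I-1 ? ·: HH|Hh|hh
H/I-2 un ·: HH|Hh
H/II-1 un I-1×I-2: HH|Hh
H/II-2 un ·: HH|Hh
H/II-3 un I-1×I-2: HH|Hh
H/II-4 un I-1×I-2: HH|Hh
H/III-1 un II-1×II-2: HH|Hh
⇒ H over [I-1,I-2,II-1,II-2,II-3,II-4,III-1]: 95 consistent
S/I-1 aff ·: ss
S/I-2 ? ·: SS|Ss
S/II-1 ? I-1×I-2: Ss|ss
S/II-2 un ·: SS|Ss
S/II-3 ? I-1×I-2: Ss|ss
S/II-4 un I-1×I-2: Ss
S/III-1 ? II-1×II-2: SS|Ss|ss
⇒ S over [I-1,I-2,II-1,II-2,II-3,II-4,III-1]: 21 consistent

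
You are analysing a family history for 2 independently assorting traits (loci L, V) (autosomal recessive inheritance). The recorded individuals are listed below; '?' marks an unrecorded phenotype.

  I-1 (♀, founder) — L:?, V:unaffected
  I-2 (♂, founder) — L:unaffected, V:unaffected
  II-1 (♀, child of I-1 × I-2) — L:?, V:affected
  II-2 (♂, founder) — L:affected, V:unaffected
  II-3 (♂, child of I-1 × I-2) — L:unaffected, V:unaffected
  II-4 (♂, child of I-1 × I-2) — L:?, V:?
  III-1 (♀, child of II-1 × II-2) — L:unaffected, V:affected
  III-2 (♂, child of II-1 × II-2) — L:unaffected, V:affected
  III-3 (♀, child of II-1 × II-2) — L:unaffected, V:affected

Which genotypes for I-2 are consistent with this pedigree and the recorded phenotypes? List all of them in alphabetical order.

I-2 ∈ {LL Vv, Ll Vv}

L/I-1 ? ·: LL|Ll|ll
L/I-2 un ·: LL|Ll
L/II-1 ? I-1×I-2: LL|Ll
L/II-2 aff ·: ll
L/II-3 un I-1×I-2: LL|Ll
L/II-4 ? I-1×I-2: LL|Ll|ll
L/III-1 un II-1×II-2: Ll
L/III-2 un II-1×II-2: Ll
L/III-3 un II-1×II-2: Ll
⇒ L over [I-1,I-2,II-1,II-2,II-3,II-4,III-1,III-2,III-3]: 32 consistent
V/I-1 un ·: Vv
V/I-2 un ·: Vv
V/II-1 aff I-1×I-2: vv
V/II-2 un ·: Vv
V/II-3 un I-1×I-2: VV|Vv
V/II-4 ? I-1×I-2: VV|Vv|vv
V/III-1 aff II-1×II-2: vv
V/III-2 aff II-1×II-2: vv
V/III-3 aff II-1×II-2: vv
⇒ V over [I-1,I-2,II-1,II-2,II-3,II-4,III-1,III-2,III-3]: 6 consistent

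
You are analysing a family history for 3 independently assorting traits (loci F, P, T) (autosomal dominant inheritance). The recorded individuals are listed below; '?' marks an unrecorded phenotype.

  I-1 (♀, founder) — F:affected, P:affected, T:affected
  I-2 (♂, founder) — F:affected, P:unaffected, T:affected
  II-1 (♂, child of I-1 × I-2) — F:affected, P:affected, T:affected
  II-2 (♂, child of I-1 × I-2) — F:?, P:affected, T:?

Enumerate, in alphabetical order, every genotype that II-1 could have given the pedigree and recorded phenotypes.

F/I-1 aff ·: Ff|FF
F/I-2 aff ·: Ff|FF
F/II-1 aff I-1×I-2: Ff|FF
F/II-2 ? I-1×I-2: ff|Ff|FF
⇒ F over [I-1,I-2,II-1,II-2]: 15 consistent
P/I-1 aff ·: Pp|PP
P/I-2 un ·: pp
P/II-1 aff I-1×I-2: Pp
P/II-2 aff I-1×I-2: Pp
⇒ P over [I-1,I-2,II-1,II-2]: 2 consistent
T/I-1 aff ·: Tt|TT
T/I-2 aff ·: Tt|TT
T/II-1 aff I-1×I-2: Tt|TT
T/II-2 ? I-1×I-2: tt|Tt|TT
⇒ T over [I-1,I-2,II-1,II-2]: 15 consistent

II-1 ∈ {FF Pp TT, FF Pp Tt, Ff Pp TT, Ff Pp Tt}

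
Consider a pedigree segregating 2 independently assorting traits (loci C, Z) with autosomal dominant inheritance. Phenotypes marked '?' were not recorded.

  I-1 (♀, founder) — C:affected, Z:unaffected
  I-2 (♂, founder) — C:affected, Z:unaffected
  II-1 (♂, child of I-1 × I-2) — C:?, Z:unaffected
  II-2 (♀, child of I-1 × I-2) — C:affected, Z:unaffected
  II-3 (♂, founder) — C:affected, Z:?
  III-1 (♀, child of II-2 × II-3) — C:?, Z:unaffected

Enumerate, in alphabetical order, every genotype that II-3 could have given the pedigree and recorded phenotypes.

II-3 ∈ {CC Zz, CC zz, Cc Zz, Cc zz}

C/I-1 aff ·: Cc|CC
C/I-2 aff ·: Cc|CC
C/II-1 ? I-1×I-2: cc|Cc|CC
C/II-2 aff I-1×I-2: Cc|CC
C/II-3 aff ·: Cc|CC
C/III-1 ? II-2×II-3: cc|Cc|CC
⇒ C over [I-1,I-2,II-1,II-2,II-3,III-1]: 59 consistent
Z/I-1 un ·: zz
Z/I-2 un ·: zz
Z/II-1 un I-1×I-2: zz
Z/II-2 un I-1×I-2: zz
Z/II-3 ? ·: zz|Zz
Z/III-1 un II-2×II-3: zz
⇒ Z over [I-1,I-2,II-1,II-2,II-3,III-1]: 2 consistent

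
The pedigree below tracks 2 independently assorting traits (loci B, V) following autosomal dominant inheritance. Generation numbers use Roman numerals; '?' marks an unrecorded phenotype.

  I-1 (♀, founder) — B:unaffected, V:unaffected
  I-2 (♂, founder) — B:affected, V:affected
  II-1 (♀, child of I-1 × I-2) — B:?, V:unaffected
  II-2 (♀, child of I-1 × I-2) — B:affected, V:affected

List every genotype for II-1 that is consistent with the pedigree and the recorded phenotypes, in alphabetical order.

B/I-1 un ·: bb
B/I-2 aff ·: Bb|BB
B/II-1 ? I-1×I-2: bb|Bb
B/II-2 aff I-1×I-2: Bb
⇒ B over [I-1,I-2,II-1,II-2]: 3 consistent
V/I-1 un ·: vv
V/I-2 aff ·: Vv
V/II-1 un I-1×I-2: vv
V/II-2 aff I-1×I-2: Vv
⇒ V over [I-1,I-2,II-1,II-2]: 1 consistent

II-1 ∈ {Bb vv, bb vv}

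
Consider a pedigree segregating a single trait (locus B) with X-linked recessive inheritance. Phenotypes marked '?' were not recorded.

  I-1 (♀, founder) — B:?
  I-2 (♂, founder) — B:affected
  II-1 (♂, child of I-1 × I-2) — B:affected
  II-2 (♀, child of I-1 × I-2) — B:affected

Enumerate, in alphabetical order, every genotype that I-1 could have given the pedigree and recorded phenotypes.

I-1 ∈ {X^BX^b, X^bX^b}

B/I-1 ? ·: X^BX^b|X^bX^b
B/I-2 aff ·: X^bY
B/II-1 aff I-1×I-2: X^bY
B/II-2 aff I-1×I-2: X^bX^b
⇒ B over [I-1,I-2,II-1,II-2]: 2 consistent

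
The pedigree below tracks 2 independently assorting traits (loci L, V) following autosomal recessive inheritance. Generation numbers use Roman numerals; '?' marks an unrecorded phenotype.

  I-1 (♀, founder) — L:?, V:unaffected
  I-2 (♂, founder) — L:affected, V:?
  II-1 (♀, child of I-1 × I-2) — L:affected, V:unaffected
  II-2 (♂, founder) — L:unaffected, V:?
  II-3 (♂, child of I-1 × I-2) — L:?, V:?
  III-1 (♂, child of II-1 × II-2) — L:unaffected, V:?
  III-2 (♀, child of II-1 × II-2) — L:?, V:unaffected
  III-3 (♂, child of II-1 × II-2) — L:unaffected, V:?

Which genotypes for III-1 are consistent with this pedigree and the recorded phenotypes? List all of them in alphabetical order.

III-1 ∈ {Ll VV, Ll Vv, Ll vv}

L/I-1 ? ·: Ll|ll
L/I-2 aff ·: ll
L/II-1 aff I-1×I-2: ll
L/II-2 un ·: LL|Ll
L/II-3 ? I-1×I-2: Ll|ll
L/III-1 un II-1×II-2: Ll
L/III-2 ? II-1×II-2: Ll|ll
L/III-3 un II-1×II-2: Ll
⇒ L over [I-1,I-2,II-1,II-2,II-3,III-1,III-2,III-3]: 9 consistent
V/I-1 un ·: VV|Vv
V/I-2 ? ·: VV|Vv|vv
V/II-1 un I-1×I-2: VV|Vv
V/II-2 ? ·: VV|Vv|vv
V/II-3 ? I-1×I-2: VV|Vv|vv
V/III-1 ? II-1×II-2: VV|Vv|vv
V/III-2 un II-1×II-2: VV|Vv
V/III-3 ? II-1×II-2: VV|Vv|vv
⇒ V over [I-1,I-2,II-1,II-2,II-3,III-1,III-2,III-3]: 380 consistent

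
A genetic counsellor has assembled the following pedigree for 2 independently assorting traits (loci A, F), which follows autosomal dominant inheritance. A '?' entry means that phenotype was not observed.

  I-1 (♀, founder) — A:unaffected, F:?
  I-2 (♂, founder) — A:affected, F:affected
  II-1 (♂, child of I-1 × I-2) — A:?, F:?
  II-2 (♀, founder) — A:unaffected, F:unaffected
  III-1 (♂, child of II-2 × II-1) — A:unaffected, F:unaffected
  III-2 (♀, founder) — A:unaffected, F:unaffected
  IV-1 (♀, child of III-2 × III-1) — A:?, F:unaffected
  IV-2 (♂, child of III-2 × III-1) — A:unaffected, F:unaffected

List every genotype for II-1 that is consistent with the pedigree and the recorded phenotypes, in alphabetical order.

II-1 ∈ {Aa Ff, Aa ff, aa Ff, aa ff}

A/I-1 un ·: aa
A/I-2 aff ·: Aa|AA
A/II-1 ? I-1×I-2: aa|Aa
A/II-2 un ·: aa
A/III-1 un II-2×II-1: aa
A/III-2 un ·: aa
A/IV-1 ? III-2×III-1: aa
A/IV-2 un III-2×III-1: aa
⇒ A over [I-1,I-2,II-1,II-2,III-1,III-2,IV-1,IV-2]: 3 consistent
F/I-1 ? ·: ff|Ff|FF
F/I-2 aff ·: Ff|FF
F/II-1 ? I-1×I-2: ff|Ff
F/II-2 un ·: ff
F/III-1 un II-2×II-1: ff
F/III-2 un ·: ff
F/IV-1 un III-2×III-1: ff
F/IV-2 un III-2×III-1: ff
⇒ F over [I-1,I-2,II-1,II-2,III-1,III-2,IV-1,IV-2]: 7 consistent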